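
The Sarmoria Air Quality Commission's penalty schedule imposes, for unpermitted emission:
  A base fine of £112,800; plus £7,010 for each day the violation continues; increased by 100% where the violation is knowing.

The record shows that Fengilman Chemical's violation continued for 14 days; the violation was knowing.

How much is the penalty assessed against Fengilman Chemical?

Per-day component: 14 × £7,010 = £98,140
Base plus per-day: £112,800 + £98,140 = £210,940
Enhancement: 100% of £210,940 = £210,940
Enhanced fine: £210,940 + £210,940 = £421,880

Civil penalty: £421,880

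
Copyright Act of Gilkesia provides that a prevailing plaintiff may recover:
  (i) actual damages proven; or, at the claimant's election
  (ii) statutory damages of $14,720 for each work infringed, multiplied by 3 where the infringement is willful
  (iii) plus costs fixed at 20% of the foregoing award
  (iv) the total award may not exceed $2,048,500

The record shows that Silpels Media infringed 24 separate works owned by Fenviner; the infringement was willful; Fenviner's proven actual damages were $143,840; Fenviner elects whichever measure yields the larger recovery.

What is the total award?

$1,271,808

Statutory damages: 24 × $14,720 = $353,280
Trebled: 3 × $353,280 = $1,059,840
Greater of actual damages ($143,840) or enhanced statutory damages ($1,059,840): $1,059,840
Costs: 20% of $1,059,840 = $211,968
Award plus costs: $1,059,840 + $211,968 = $1,271,808
Cap at $2,048,500: $1,271,808 is within the cap, no reduction.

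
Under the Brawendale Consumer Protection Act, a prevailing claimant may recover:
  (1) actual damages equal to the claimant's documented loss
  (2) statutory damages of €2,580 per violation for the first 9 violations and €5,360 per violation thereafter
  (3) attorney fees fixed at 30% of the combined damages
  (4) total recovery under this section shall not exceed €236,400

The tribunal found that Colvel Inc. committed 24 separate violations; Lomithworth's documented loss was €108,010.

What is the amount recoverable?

First 9 violations: 9 × €2,580 = €23,220
Remaining violations: (24 − 9) × €5,360 = €80,400
Statutory damages: €23,220 + €80,400 = €103,620
Combined damages: €108,010 + €103,620 = €211,630
Attorney fees: 30% of €211,630 = €63,489
Total before cap: €211,630 + €63,489 = €275,119
Cap at €236,400: €275,119 exceeds the cap → €236,400

€236,400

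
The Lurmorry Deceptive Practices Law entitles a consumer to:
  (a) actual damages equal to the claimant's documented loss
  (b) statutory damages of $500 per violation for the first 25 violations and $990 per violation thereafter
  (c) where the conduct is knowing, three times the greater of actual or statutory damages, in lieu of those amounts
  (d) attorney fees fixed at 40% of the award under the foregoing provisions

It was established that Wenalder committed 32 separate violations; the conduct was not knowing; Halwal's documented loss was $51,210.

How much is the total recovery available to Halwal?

First 25 violations: 25 × $500 = $12,500
Remaining violations: (32 − 25) × $990 = $6,930
Statutory damages: $12,500 + $6,930 = $19,430
Conduct not knowing: the in-lieu enhancement does not apply.
Actual plus statutory damages: $51,210 + $19,430 = $70,640
Attorney fees: 40% of $70,640 = $28,256
Total recovery: $70,640 + $28,256 = $98,896

$98,896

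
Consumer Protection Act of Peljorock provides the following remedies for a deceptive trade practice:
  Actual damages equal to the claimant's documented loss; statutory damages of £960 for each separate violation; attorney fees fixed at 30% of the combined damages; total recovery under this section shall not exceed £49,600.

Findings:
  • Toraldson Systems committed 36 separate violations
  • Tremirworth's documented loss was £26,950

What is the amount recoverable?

Statutory damages: 36 × £960 = £34,560
Combined damages: £26,950 + £34,560 = £61,510
Attorney fees: 30% of £61,510 = £18,453
Total before cap: £61,510 + £18,453 = £79,963
Cap at £49,600: £79,963 exceeds the cap → £49,600

Total recovery: £49,600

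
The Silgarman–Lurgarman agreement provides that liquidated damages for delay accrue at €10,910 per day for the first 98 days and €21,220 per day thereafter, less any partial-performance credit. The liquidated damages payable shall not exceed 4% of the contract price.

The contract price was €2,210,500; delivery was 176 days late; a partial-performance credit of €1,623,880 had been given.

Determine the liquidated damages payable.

First 98 days: 98 × €10,910 = €1,069,180
Remaining days: (176 − 98) × €21,220 = €1,655,160
Accrued per-day damages: €1,069,180 + €1,655,160 = €2,724,340
Less partial-performance credit: €2,724,340 − €1,623,880 = €1,100,460
Cap: 4% of €2,210,500 = €88,420
Cap at €88,420: €1,100,460 exceeds the cap → €88,420

€88,420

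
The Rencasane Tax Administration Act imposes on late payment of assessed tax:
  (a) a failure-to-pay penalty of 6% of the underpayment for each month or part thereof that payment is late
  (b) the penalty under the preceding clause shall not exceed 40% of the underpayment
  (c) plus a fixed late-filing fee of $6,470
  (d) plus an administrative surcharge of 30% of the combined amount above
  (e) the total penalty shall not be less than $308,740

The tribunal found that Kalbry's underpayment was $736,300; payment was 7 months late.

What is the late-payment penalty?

$391,287

Accrued rate: 6% × 7 = 42%, capped at 40% → 40%
Failure-to-pay penalty: 40% of $736,300 = $294,520
Penalty before surcharge: $294,520 + $6,470 = $300,990
Administrative surcharge: 30% of $300,990 = $90,297
Total penalty: $300,990 + $90,297 = $391,287
Minimum $308,740: $391,287 meets the minimum, no increase.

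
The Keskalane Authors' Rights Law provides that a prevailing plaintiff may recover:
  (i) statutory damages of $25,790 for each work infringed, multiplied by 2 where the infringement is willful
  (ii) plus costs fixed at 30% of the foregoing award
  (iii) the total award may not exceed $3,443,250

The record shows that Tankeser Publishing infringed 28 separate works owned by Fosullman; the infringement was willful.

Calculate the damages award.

$1,877,512

Statutory damages: 28 × $25,790 = $722,120
Doubled: 2 × $722,120 = $1,444,240
Costs: 30% of $1,444,240 = $433,272
Award plus costs: $1,444,240 + $433,272 = $1,877,512
Cap at $3,443,250: $1,877,512 is within the cap, no reduction.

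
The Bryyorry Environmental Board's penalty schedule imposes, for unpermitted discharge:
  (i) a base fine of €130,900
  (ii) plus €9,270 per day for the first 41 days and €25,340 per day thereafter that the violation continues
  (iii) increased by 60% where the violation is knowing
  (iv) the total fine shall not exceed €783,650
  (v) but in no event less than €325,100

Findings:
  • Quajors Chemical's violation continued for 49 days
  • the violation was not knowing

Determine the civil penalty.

First 41 days: 41 × €9,270 = €380,070
Remaining days: (49 − 41) × €25,340 = €202,720
Per-day component: €380,070 + €202,720 = €582,790
Base plus per-day: €130,900 + €582,790 = €713,690
The violation was not knowing: no 60% increase.
Cap at €783,650: €713,690 is within the cap, no reduction.
Minimum €325,100: €713,690 meets the minimum, no increase.

€713,690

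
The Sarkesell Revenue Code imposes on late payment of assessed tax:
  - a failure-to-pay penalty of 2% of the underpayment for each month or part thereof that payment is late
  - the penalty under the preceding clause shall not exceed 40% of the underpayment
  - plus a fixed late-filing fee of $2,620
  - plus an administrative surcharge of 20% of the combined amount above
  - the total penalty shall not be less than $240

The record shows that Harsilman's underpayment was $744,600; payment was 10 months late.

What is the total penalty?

$181,848

Accrued rate: 2% × 10 = 20%, capped at 40% → 20%
Failure-to-pay penalty: 20% of $744,600 = $148,920
Penalty before surcharge: $148,920 + $2,620 = $151,540
Administrative surcharge: 20% of $151,540 = $30,308
Total penalty: $151,540 + $30,308 = $181,848
Minimum $240: $181,848 meets the minimum, no increase.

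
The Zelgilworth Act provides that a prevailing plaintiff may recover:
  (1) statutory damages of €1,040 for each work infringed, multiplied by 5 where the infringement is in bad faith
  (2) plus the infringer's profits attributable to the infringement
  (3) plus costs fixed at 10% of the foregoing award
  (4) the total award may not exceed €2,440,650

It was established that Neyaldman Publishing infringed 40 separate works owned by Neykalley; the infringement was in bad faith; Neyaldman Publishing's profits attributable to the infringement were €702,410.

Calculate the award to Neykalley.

Statutory damages: 40 × €1,040 = €41,600
Multiplied by 5: 5 × €41,600 = €208,000
Combined award: €208,000 + €702,410 = €910,410
Costs: 10% of €910,410 = €91,041
Award plus costs: €910,410 + €91,041 = €1,001,451
Cap at €2,440,650: €1,001,451 is within the cap, no reduction.

€1,001,451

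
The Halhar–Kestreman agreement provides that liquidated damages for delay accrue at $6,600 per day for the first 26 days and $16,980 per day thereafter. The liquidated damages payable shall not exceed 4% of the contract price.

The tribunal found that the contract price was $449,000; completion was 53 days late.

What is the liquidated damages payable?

First 26 days: 26 × $6,600 = $171,600
Remaining days: (53 − 26) × $16,980 = $458,460
Accrued per-day damages: $171,600 + $458,460 = $630,060
Cap: 4% of $449,000 = $17,960
Cap at $17,960: $630,060 exceeds the cap → $17,960

$17,960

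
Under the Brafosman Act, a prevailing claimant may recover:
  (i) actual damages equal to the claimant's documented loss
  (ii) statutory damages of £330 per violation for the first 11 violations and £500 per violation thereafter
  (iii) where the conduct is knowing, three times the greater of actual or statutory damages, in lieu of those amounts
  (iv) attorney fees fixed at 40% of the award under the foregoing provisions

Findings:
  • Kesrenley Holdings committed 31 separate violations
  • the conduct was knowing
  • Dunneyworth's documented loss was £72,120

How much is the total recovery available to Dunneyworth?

Total recovery: £302,904

First 11 violations: 11 × £330 = £3,630
Remaining violations: (31 − 11) × £500 = £10,000
Statutory damages: £3,630 + £10,000 = £13,630
Greater of actual damages (£72,120) or statutory damages (£13,630): £72,120
Trebled: 3 × £72,120 = £216,360
Attorney fees: 40% of £216,360 = £86,544
Total recovery: £216,360 + £86,544 = £302,904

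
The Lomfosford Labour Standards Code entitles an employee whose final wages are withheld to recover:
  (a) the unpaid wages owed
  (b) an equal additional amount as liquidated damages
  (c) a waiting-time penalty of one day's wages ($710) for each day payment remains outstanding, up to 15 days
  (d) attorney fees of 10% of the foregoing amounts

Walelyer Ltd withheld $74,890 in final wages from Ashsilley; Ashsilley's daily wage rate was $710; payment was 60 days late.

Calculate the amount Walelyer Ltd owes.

Liquidated damages (equal amount): $74,890
Penalty days: min(60, 15) = 15
Waiting-time penalty: 15 × $710 = $10,650
Subtotal: $74,890 + $74,890 + $10,650 = $160,430
Attorney fees: 10% of $160,430 = $16,043
Total award: $160,430 + $16,043 = $176,473

Total award: $176,473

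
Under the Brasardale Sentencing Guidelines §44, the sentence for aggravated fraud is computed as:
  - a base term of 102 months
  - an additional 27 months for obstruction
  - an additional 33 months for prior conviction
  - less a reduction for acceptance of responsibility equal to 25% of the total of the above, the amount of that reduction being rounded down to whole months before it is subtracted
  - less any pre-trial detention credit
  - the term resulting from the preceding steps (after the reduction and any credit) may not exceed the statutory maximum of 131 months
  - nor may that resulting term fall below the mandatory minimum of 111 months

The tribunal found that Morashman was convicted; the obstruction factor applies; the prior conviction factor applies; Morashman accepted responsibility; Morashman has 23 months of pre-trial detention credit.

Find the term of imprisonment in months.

Obstruction enhancement: +27 months
Prior conviction enhancement: +33 months
Adjusted term: 102 months + 27 months + 33 months = 162 months
Acceptance of responsibility reduction: 25% of 162 months = 40 months (rounded down)
After reduction: 162 − 40 = 122 months
Less pre-trial detention credit: 122 months − 23 months = 99 months
Cap at 131 months: 99 months is within the cap, no reduction.
Minimum 111 months: 99 months is below the minimum → 111 months

111 months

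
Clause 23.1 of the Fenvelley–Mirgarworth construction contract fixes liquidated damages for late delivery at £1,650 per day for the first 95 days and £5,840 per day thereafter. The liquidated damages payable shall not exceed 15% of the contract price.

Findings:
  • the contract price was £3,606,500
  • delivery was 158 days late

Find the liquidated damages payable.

First 95 days: 95 × £1,650 = £156,750
Remaining days: (158 − 95) × £5,840 = £367,920
Accrued per-day damages: £156,750 + £367,920 = £524,670
Cap: 15% of £3,606,500 = £540,975
Cap at £540,975: £524,670 is within the cap, no reduction.

£524,670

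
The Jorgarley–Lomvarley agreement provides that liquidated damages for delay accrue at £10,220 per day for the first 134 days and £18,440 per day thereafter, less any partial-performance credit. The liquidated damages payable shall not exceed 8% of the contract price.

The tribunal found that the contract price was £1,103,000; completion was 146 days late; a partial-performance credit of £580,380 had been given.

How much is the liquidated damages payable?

£88,240

First 134 days: 134 × £10,220 = £1,369,480
Remaining days: (146 − 134) × £18,440 = £221,280
Accrued per-day damages: £1,369,480 + £221,280 = £1,590,760
Less partial-performance credit: £1,590,760 − £580,380 = £1,010,380
Cap: 8% of £1,103,000 = £88,240
Cap at £88,240: £1,010,380 exceeds the cap → £88,240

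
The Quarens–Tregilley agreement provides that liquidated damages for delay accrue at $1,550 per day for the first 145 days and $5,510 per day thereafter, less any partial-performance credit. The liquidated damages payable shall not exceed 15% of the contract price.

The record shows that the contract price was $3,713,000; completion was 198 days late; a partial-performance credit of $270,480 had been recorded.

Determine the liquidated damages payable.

$246,300

First 145 days: 145 × $1,550 = $224,750
Remaining days: (198 − 145) × $5,510 = $292,030
Accrued per-day damages: $224,750 + $292,030 = $516,780
Less partial-performance credit: $516,780 − $270,480 = $246,300
Cap: 15% of $3,713,000 = $556,950
Cap at $556,950: $246,300 is within the cap, no reduction.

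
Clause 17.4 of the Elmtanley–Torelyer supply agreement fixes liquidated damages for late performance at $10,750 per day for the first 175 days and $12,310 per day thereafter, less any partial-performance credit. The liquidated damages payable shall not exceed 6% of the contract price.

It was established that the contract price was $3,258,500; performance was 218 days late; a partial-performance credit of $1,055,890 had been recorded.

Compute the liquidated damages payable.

First 175 days: 175 × $10,750 = $1,881,250
Remaining days: (218 − 175) × $12,310 = $529,330
Accrued per-day damages: $1,881,250 + $529,330 = $2,410,580
Less partial-performance credit: $2,410,580 − $1,055,890 = $1,354,690
Cap: 6% of $3,258,500 = $195,510
Cap at $195,510: $1,354,690 exceeds the cap → $195,510

$195,510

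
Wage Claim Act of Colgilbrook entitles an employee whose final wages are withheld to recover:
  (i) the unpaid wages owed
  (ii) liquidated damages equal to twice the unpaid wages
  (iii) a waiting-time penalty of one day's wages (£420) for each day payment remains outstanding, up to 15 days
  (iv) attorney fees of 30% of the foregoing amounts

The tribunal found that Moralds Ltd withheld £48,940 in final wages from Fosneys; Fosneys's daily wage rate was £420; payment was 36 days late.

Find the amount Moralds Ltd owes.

Total award: £199,056

Doubled: 2 × £48,940 = £97,880
Penalty days: min(36, 15) = 15
Waiting-time penalty: 15 × £420 = £6,300
Subtotal: £48,940 + £97,880 + £6,300 = £153,120
Attorney fees: 30% of £153,120 = £45,936
Total award: £153,120 + £45,936 = £199,056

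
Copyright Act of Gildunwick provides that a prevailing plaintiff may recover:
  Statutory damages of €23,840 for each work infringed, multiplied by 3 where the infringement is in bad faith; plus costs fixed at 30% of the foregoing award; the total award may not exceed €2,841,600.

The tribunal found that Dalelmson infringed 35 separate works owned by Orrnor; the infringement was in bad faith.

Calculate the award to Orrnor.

Statutory damages: 35 × €23,840 = €834,400
Trebled: 3 × €834,400 = €2,503,200
Costs: 30% of €2,503,200 = €750,960
Award plus costs: €2,503,200 + €750,960 = €3,254,160
Cap at €2,841,600: €3,254,160 exceeds the cap → €2,841,600

€2,841,600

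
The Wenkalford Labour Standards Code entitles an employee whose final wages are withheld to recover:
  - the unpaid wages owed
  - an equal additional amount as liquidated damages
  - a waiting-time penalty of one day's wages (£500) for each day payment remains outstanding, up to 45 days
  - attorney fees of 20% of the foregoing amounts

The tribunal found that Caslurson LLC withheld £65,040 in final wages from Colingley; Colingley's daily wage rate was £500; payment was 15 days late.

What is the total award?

Liquidated damages (equal amount): £65,040
Penalty days: min(15, 45) = 15
Waiting-time penalty: 15 × £500 = £7,500
Subtotal: £65,040 + £65,040 + £7,500 = £137,580
Attorney fees: 20% of £137,580 = £27,516
Total award: £137,580 + £27,516 = £165,096

Total award: £165,096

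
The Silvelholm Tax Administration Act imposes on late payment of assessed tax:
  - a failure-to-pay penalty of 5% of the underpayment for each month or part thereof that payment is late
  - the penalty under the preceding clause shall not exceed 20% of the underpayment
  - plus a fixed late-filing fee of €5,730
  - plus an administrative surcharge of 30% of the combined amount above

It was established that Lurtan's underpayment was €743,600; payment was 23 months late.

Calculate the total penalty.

€200,785

Accrued rate: 5% × 23 = 115%, capped at 20% → 20%
Failure-to-pay penalty: 20% of €743,600 = €148,720
Penalty before surcharge: €148,720 + €5,730 = €154,450
Administrative surcharge: 30% of €154,450 = €46,335
Total penalty: €154,450 + €46,335 = €200,785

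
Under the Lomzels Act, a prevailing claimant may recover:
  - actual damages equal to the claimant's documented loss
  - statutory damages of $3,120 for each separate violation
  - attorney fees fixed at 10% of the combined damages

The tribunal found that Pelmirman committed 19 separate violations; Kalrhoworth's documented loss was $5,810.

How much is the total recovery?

$71,599

Statutory damages: 19 × $3,120 = $59,280
Combined damages: $5,810 + $59,280 = $65,090
Attorney fees: 10% of $65,090 = $6,509
Total recovery: $65,090 + $6,509 = $71,599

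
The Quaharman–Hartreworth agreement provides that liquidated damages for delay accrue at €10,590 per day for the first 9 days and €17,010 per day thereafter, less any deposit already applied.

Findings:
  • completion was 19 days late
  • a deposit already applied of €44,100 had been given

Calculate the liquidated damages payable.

First 9 days: 9 × €10,590 = €95,310
Remaining days: (19 − 9) × €17,010 = €170,100
Accrued per-day damages: €95,310 + €170,100 = €265,410
Less deposit already applied: €265,410 − €44,100 = €221,310

Liquidated damages: €221,310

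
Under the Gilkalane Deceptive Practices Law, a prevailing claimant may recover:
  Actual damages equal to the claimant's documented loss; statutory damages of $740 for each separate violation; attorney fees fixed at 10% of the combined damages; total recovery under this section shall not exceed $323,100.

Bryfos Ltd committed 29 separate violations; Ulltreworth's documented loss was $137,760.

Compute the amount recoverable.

$175,142

Statutory damages: 29 × $740 = $21,460
Combined damages: $137,760 + $21,460 = $159,220
Attorney fees: 10% of $159,220 = $15,922
Total before cap: $159,220 + $15,922 = $175,142
Cap at $323,100: $175,142 is within the cap, no reduction.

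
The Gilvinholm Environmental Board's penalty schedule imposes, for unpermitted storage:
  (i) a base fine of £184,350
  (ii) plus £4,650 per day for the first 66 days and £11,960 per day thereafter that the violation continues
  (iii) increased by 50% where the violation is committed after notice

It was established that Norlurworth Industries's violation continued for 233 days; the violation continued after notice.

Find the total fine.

First 66 days: 66 × £4,650 = £306,900
Remaining days: (233 − 66) × £11,960 = £1,997,320
Per-day component: £306,900 + £1,997,320 = £2,304,220
Base plus per-day: £184,350 + £2,304,220 = £2,488,570
Enhancement: 50% of £2,488,570 = £1,244,285
Enhanced fine: £2,488,570 + £1,244,285 = £3,732,855

£3,732,855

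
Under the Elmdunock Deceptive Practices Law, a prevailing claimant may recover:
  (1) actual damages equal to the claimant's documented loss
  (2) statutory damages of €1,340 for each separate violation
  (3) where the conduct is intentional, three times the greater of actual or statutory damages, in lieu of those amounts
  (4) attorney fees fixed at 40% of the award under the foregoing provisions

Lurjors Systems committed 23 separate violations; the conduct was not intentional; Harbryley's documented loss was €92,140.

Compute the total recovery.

Statutory damages: 23 × €1,340 = €30,820
Conduct not intentional: the in-lieu enhancement does not apply.
Actual plus statutory damages: €92,140 + €30,820 = €122,960
Attorney fees: 40% of €122,960 = €49,184
Total recovery: €122,960 + €49,184 = €172,144

€172,144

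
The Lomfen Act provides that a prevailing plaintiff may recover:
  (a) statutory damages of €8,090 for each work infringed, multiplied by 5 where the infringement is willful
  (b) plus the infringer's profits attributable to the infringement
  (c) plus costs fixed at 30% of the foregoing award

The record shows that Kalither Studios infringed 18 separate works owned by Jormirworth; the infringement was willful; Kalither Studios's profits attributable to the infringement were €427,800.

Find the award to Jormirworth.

Statutory damages: 18 × €8,090 = €145,620
Multiplied by 5: 5 × €145,620 = €728,100
Combined award: €728,100 + €427,800 = €1,155,900
Costs: 30% of €1,155,900 = €346,770
Award plus costs: €1,155,900 + €346,770 = €1,502,670

€1,502,670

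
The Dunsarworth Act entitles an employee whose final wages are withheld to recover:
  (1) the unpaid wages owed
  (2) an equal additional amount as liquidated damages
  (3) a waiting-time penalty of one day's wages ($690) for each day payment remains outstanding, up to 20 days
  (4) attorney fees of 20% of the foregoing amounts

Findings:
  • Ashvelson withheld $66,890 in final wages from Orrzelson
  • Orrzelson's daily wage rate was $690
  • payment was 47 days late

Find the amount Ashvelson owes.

Liquidated damages (equal amount): $66,890
Penalty days: min(47, 20) = 20
Waiting-time penalty: 20 × $690 = $13,800
Subtotal: $66,890 + $66,890 + $13,800 = $147,580
Attorney fees: 20% of $147,580 = $29,516
Total award: $147,580 + $29,516 = $177,096

$177,096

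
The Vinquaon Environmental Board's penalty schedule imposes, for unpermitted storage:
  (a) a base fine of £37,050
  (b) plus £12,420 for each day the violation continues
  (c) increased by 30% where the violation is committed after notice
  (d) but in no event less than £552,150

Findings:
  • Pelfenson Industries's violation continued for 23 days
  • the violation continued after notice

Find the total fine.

£552,150

Per-day component: 23 × £12,420 = £285,660
Base plus per-day: £37,050 + £285,660 = £322,710
Enhancement: 30% of £322,710 = £96,813
Enhanced fine: £322,710 + £96,813 = £419,523
Minimum £552,150: £419,523 is below the minimum → £552,150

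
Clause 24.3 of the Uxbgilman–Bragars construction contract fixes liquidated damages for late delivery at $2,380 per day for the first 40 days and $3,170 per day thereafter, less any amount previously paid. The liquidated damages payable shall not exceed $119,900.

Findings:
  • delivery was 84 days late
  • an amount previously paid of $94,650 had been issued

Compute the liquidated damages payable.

First 40 days: 40 × $2,380 = $95,200
Remaining days: (84 − 40) × $3,170 = $139,480
Accrued per-day damages: $95,200 + $139,480 = $234,680
Less amount previously paid: $234,680 − $94,650 = $140,030
Cap at $119,900: $140,030 exceeds the cap → $119,900

$119,900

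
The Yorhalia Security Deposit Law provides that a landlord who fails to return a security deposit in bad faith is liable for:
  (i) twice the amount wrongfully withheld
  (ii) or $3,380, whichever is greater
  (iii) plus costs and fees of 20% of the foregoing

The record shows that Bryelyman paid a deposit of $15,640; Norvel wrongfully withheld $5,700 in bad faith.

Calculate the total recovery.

Doubled: 2 × $5,700 = $11,400
Minimum $3,380: $11,400 meets the minimum, no increase.
Costs and fees: 20% of $11,400 = $2,280
Total recovery: $11,400 + $2,280 = $13,680

$13,680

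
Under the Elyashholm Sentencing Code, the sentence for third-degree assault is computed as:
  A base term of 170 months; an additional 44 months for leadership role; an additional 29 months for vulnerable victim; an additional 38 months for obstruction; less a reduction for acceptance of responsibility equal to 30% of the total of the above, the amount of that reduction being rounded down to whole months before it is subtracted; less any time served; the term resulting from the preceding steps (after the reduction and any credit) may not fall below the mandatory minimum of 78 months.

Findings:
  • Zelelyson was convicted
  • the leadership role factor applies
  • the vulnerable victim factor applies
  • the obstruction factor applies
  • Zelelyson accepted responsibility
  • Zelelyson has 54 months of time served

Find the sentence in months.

143 months

Leadership role enhancement: +44 months
Vulnerable victim enhancement: +29 months
Obstruction enhancement: +38 months
Adjusted term: 170 months + 44 months + 29 months + 38 months = 281 months
Acceptance of responsibility reduction: 30% of 281 months = 84 months (rounded down)
After reduction: 281 − 84 = 197 months
Less time served: 197 months − 54 months = 143 months
Minimum 78 months: 143 months meets the minimum, no increase.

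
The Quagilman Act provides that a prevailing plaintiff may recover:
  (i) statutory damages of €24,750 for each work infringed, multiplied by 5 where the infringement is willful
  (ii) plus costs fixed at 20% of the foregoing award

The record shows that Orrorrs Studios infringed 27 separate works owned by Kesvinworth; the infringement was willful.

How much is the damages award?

€4,009,500

Statutory damages: 27 × €24,750 = €668,250
Multiplied by 5: 5 × €668,250 = €3,341,250
Costs: 20% of €3,341,250 = €668,250
Award plus costs: €3,341,250 + €668,250 = €4,009,500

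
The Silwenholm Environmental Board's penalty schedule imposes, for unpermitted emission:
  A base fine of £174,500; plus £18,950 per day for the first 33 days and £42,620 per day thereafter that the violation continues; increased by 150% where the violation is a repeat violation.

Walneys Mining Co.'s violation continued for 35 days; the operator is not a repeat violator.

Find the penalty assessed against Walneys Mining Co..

First 33 days: 33 × £18,950 = £625,350
Remaining days: (35 − 33) × £42,620 = £85,240
Per-day component: £625,350 + £85,240 = £710,590
Base plus per-day: £174,500 + £710,590 = £885,090
The operator is not a repeat violator: no 150% increase.

£885,090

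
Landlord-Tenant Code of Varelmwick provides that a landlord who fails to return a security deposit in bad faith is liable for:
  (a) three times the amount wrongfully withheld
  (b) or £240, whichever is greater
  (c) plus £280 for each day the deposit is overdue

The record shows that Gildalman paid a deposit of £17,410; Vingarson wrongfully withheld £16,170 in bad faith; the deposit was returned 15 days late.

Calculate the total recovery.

£52,710

Trebled: 3 × £16,170 = £48,510
Minimum £240: £48,510 meets the minimum, no increase.
Late-return penalty: 15 × £280 = £4,200
Damages plus late penalty: £48,510 + £4,200 = £52,710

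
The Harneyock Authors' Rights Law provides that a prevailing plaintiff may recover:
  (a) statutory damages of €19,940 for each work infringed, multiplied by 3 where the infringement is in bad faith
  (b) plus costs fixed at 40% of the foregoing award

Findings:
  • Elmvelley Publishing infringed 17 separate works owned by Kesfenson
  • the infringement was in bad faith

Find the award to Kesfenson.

Statutory damages: 17 × €19,940 = €338,980
Trebled: 3 × €338,980 = €1,016,940
Costs: 40% of €1,016,940 = €406,776
Award plus costs: €1,016,940 + €406,776 = €1,423,716

€1,423,716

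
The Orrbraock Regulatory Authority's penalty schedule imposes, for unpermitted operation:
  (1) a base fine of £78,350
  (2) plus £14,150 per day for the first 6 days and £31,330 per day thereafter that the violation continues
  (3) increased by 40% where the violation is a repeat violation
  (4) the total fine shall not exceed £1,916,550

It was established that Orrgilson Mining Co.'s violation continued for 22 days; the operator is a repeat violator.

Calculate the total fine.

£930,342

First 6 days: 6 × £14,150 = £84,900
Remaining days: (22 − 6) × £31,330 = £501,280
Per-day component: £84,900 + £501,280 = £586,180
Base plus per-day: £78,350 + £586,180 = £664,530
Enhancement: 40% of £664,530 = £265,812
Enhanced fine: £664,530 + £265,812 = £930,342
Cap at £1,916,550: £930,342 is within the cap, no reduction.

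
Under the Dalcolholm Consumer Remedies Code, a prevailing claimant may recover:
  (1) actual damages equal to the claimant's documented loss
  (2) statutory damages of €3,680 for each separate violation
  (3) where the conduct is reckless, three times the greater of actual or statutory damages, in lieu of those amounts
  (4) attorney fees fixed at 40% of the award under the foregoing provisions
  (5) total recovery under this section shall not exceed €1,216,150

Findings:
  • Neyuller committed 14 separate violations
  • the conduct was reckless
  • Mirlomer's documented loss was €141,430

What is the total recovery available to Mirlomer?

€594,006

Statutory damages: 14 × €3,680 = €51,520
Greater of actual damages (€141,430) or statutory damages (€51,520): €141,430
Trebled: 3 × €141,430 = €424,290
Attorney fees: 40% of €424,290 = €169,716
Total before cap: €424,290 + €169,716 = €594,006
Cap at €1,216,150: €594,006 is within the cap, no reduction.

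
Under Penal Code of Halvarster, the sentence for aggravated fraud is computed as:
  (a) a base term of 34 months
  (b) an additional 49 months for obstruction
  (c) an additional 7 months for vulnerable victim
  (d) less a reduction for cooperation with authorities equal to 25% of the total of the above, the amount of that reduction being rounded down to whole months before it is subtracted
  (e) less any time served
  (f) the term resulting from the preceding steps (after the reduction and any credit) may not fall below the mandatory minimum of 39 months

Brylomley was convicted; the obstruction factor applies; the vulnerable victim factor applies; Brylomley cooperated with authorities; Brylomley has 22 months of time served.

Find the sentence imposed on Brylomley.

Obstruction enhancement: +49 months
Vulnerable victim enhancement: +7 months
Adjusted term: 34 months + 49 months + 7 months = 90 months
Cooperation with authorities reduction: 25% of 90 months = 22 months (rounded down)
After reduction: 90 − 22 = 68 months
Less time served: 68 months − 22 months = 46 months
Minimum 39 months: 46 months meets the minimum, no increase.

46 months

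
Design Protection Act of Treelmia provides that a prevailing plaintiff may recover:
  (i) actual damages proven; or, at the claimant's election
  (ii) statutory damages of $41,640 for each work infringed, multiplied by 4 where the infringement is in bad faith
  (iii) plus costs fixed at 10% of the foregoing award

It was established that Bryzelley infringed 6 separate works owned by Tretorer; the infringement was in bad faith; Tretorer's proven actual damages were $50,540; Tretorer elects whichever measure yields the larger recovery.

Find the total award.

Statutory damages: 6 × $41,640 = $249,840
Multiplied by 4: 4 × $249,840 = $999,360
Greater of actual damages ($50,540) or enhanced statutory damages ($999,360): $999,360
Costs: 10% of $999,360 = $99,936
Award plus costs: $999,360 + $99,936 = $1,099,296

$1,099,296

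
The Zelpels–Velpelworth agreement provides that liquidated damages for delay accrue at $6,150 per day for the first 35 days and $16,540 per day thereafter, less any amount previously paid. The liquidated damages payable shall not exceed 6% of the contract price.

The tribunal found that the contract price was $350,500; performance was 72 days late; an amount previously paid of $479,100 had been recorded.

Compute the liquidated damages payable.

$21,030

First 35 days: 35 × $6,150 = $215,250
Remaining days: (72 − 35) × $16,540 = $611,980
Accrued per-day damages: $215,250 + $611,980 = $827,230
Less amount previously paid: $827,230 − $479,100 = $348,130
Cap: 6% of $350,500 = $21,030
Cap at $21,030: $348,130 exceeds the cap → $21,030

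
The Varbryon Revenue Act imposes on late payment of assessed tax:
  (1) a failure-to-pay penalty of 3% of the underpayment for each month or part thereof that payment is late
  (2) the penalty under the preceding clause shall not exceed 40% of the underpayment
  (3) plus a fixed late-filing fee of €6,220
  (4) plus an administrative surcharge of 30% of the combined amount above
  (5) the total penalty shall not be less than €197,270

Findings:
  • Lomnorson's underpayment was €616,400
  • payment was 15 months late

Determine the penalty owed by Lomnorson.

Penalty: €328,614

Accrued rate: 3% × 15 = 45%, capped at 40% → 40%
Failure-to-pay penalty: 40% of €616,400 = €246,560
Penalty before surcharge: €246,560 + €6,220 = €252,780
Administrative surcharge: 30% of €252,780 = €75,834
Total penalty: €252,780 + €75,834 = €328,614
Minimum €197,270: €328,614 meets the minimum, no increase.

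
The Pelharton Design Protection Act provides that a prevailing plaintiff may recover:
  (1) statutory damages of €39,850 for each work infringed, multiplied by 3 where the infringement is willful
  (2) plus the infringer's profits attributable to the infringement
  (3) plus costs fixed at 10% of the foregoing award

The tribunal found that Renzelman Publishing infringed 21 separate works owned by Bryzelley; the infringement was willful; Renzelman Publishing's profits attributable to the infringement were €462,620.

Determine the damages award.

Statutory damages: 21 × €39,850 = €836,850
Trebled: 3 × €836,850 = €2,510,550
Combined award: €2,510,550 + €462,620 = €2,973,170
Costs: 10% of €2,973,170 = €297,317
Award plus costs: €2,973,170 + €297,317 = €3,270,487

€3,270,487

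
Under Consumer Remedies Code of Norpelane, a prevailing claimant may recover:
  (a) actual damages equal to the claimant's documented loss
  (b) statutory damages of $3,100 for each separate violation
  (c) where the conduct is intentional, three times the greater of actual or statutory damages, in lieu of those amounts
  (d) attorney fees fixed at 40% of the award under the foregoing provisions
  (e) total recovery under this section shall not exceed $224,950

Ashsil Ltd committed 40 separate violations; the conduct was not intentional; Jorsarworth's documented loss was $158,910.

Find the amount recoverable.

Statutory damages: 40 × $3,100 = $124,000
Conduct not intentional: the in-lieu enhancement does not apply.
Actual plus statutory damages: $158,910 + $124,000 = $282,910
Attorney fees: 40% of $282,910 = $113,164
Total before cap: $282,910 + $113,164 = $396,074
Cap at $224,950: $396,074 exceeds the cap → $224,950

Total recovery: $224,950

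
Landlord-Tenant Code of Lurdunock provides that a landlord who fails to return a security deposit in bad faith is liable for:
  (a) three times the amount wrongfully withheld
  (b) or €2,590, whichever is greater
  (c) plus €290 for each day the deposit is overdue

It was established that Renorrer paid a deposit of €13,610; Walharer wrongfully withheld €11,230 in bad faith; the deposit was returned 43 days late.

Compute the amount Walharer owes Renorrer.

€46,160

Trebled: 3 × €11,230 = €33,690
Minimum €2,590: €33,690 meets the minimum, no increase.
Late-return penalty: 43 × €290 = €12,470
Damages plus late penalty: €33,690 + €12,470 = €46,160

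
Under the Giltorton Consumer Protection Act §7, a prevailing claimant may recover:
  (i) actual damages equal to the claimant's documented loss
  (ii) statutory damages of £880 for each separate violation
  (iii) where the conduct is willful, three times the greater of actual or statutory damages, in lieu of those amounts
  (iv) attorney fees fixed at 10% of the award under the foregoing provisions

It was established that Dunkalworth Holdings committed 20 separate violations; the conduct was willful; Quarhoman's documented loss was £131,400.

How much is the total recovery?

Total recovery: £433,620

Statutory damages: 20 × £880 = £17,600
Greater of actual damages (£131,400) or statutory damages (£17,600): £131,400
Trebled: 3 × £131,400 = £394,200
Attorney fees: 10% of £394,200 = £39,420
Total recovery: £394,200 + £39,420 = £433,620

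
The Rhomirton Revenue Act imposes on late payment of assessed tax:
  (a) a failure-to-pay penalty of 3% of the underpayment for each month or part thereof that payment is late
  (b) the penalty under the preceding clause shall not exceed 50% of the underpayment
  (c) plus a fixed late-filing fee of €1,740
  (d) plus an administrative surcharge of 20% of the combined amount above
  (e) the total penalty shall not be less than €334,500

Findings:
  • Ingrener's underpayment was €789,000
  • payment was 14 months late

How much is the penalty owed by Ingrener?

Accrued rate: 3% × 14 = 42%, capped at 50% → 42%
Failure-to-pay penalty: 42% of €789,000 = €331,380
Penalty before surcharge: €331,380 + €1,740 = €333,120
Administrative surcharge: 20% of €333,120 = €66,624
Total penalty: €333,120 + €66,624 = €399,744
Minimum €334,500: €399,744 meets the minimum, no increase.

€399,744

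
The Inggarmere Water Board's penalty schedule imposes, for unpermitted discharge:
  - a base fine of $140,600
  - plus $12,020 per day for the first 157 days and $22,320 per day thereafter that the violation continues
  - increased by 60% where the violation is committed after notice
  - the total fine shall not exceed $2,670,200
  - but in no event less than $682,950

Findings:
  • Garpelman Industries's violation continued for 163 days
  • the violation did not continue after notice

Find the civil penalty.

First 157 days: 157 × $12,020 = $1,887,140
Remaining days: (163 − 157) × $22,320 = $133,920
Per-day component: $1,887,140 + $133,920 = $2,021,060
Base plus per-day: $140,600 + $2,021,060 = $2,161,660
The violation did not continue after notice: no 60% increase.
Cap at $2,670,200: $2,161,660 is within the cap, no reduction.
Minimum $682,950: $2,161,660 meets the minimum, no increase.

$2,161,660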